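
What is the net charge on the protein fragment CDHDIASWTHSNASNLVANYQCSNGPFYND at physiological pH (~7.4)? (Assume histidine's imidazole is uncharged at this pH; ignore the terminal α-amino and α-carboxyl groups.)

-3

Near pH 7.4, K and R contribute +1 each, D and E contribute −1 each, and every other side chain (His included, as stated) is uncharged.
Positive (K, R): none → +0.
Negative (D, E): D2, D4, D30 → −3.
Net charge = (+0) + (−3) = −3.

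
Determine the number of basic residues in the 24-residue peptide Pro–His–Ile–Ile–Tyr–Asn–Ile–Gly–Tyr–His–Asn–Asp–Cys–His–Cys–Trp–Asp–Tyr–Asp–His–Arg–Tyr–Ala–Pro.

Lysine (K), arginine (R), and histidine (H) have basic, nitrogen-containing side chains.
Matching residues: His2, His10, His14, His20, Arg21.

5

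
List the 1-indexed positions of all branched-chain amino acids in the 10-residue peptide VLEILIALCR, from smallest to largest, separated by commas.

1, 2, 4, 5, 6, 8

The BCAAs are Val, Leu, and Ile — aliphatic side chains with a branch point.
Matching residues: V1, L2, I4, L5, I6, L8.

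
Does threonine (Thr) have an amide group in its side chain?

The amide-side-chain residues are Asn (N) and Gln (Q).
Threonine is not in this group.

No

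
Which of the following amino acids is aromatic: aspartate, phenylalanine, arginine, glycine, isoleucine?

phenylalanine

F, W, and Y each carry an aromatic ring on the side chain.
Of the listed options, only phenylalanine belongs to this group.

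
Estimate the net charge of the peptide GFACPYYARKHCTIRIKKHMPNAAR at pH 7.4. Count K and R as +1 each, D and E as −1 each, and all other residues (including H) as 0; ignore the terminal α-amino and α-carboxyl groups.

Positive (K, R): R9, K10, R15, K17, K18, R25 → +6.
Negative (D, E): none → −0.
Net charge = (+6) + (−0) = +6.

+6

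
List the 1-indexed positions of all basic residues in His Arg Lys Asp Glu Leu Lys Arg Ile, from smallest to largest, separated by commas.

K, R, and H are the three residues with basic side chains (ε-amine, guanidinium, and imidazole respectively).
Matching residues: His1, Arg2, Lys3, Lys7, Arg8.

1, 2, 3, 7, 8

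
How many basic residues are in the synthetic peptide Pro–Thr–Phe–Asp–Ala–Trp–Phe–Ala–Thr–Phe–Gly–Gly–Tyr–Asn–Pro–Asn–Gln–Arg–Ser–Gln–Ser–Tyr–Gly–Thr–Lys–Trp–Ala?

K, R, and H are the three residues with basic side chains (ε-amine, guanidinium, and imidazole respectively).
Matching residues: Arg18, Lys25.

2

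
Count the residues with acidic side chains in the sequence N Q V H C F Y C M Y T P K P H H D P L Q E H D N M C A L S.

3

The acidic residues are Asp (D) and Glu (E), whose side chains end in a carboxylate group.
Matching residues: D17, E21, D23.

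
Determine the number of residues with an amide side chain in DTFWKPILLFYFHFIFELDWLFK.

Only N (asparagine) and Q (glutamine) carry a side-chain carboxamide.
None of the 23 residues belong to this group.

0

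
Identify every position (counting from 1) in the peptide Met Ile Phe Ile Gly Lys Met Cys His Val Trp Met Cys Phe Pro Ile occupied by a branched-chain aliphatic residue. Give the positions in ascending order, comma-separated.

Matching residues: Ile2, Ile4, Val10, Ile16.

2, 4, 10, 16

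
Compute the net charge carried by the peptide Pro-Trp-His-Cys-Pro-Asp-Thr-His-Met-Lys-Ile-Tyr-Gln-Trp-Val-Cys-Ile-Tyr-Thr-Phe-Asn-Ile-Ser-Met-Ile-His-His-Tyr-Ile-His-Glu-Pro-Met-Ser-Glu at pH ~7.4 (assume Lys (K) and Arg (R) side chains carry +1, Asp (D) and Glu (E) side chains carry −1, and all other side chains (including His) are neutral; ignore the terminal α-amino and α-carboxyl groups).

Positive (K, R): Lys10 → +1.
Negative (D, E): Asp6, Glu31, Glu35 → −3.
Net charge = (+1) + (−3) = −2.

-2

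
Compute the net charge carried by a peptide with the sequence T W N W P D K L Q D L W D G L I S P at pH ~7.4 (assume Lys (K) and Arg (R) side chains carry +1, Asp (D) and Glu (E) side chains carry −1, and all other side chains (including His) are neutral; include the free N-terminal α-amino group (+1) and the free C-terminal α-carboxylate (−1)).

-2

Positive (K, R): K7 → +1.
Negative (D, E): D6, D10, D13 → −3.
The N-terminus (+1) and C-terminus (−1) cancel.
Net charge = (+1) + (−3) = −2.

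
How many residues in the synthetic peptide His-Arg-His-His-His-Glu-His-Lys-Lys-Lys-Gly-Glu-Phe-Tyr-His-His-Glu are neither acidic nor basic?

3

Acidic: D, E. Basic: K, R, H. All other residues are neither.
Matching residues: Gly11, Phe13, Tyr14.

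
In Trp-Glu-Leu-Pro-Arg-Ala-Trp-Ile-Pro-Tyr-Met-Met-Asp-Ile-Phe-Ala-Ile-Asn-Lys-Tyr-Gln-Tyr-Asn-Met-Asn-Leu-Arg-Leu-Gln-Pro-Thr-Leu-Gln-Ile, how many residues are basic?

The basic amino acids are Lys (K), Arg (R), and His (H).
Matching residues: Arg5, Lys19, Arg27.

3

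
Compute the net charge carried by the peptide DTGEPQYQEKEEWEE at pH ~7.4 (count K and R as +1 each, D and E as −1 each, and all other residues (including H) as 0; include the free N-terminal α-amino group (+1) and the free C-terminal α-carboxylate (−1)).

-6

Positive (K, R): K10 → +1.
Negative (D, E): D1, E4, E9, E11, E12, E14, E15 → −7.
The N-terminus (+1) and C-terminus (−1) cancel.
Net charge = (+1) + (−7) = −6.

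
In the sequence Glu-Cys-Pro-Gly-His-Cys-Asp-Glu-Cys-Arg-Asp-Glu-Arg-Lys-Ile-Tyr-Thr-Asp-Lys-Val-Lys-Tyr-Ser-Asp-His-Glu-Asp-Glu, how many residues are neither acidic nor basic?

11

Acidic: D, E. Basic: K, R, H. All other residues are neither.
Matching residues: Cys2, Pro3, Gly4, Cys6, Cys9, Ile15, Tyr16, Thr17, Val20, Tyr22, Ser23.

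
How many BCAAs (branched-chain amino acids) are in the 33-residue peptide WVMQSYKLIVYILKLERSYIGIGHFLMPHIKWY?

11

Valine (V), leucine (L), and isoleucine (I) are the branched-chain amino acids.
Matching residues: V2, L8, I9, V10, I12, L13, L15, I20, I22, L26, I30.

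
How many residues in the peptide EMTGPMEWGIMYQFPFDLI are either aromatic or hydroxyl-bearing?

Aromatic: F, W, Y. Hydroxyl-bearing: S, T, Y.
Aromatic residues here: W8, Y12, F14, F16 (4).
Hydroxyl-bearing residues here: T3, Y12 (2).
Y is in both groups, so the 1 Y residue must not be double-counted.
Total = 4 + 2 − 1 = 5.

5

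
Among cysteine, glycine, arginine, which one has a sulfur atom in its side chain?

Only Cys (C) and Met (M) have a sulfur atom in the side chain.
Of the listed options, only cysteine belongs to this group.

cysteine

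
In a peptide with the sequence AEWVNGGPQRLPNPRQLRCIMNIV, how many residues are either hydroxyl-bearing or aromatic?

Hydroxyl-bearing: S, T, Y. Aromatic: F, W, Y.
Hydroxyl-bearing residues here: none (0).
Aromatic residues here: W3 (1).
(Y belongs to both groups, but none appear in this sequence.) Total = 0 + 1 = 1.

1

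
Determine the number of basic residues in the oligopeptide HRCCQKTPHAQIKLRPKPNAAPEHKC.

9

The basic amino acids are Lys (K), Arg (R), and His (H).
Matching residues: H1, R2, K6, H9, K13, R15, K17, H24, K25.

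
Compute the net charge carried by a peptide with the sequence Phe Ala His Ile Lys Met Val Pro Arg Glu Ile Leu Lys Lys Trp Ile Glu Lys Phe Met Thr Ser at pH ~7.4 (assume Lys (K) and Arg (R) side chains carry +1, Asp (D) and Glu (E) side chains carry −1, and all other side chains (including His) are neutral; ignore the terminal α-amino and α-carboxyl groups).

Positive (K, R): Lys5, Arg9, Lys13, Lys14, Lys18 → +5.
Negative (D, E): Glu10, Glu17 → −2.
Net charge = (+5) + (−2) = +3.

+3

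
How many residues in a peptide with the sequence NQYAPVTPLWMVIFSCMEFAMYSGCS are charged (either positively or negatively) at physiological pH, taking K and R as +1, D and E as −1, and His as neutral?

1

Charged side chains at pH ~7.4: K, R (positive); D, E (negative).
Matching residues: E18.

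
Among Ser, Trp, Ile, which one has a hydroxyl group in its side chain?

Serine (S), threonine (T), and tyrosine (Y) each carry a hydroxyl group on the side chain.
Of the listed options, only Ser belongs to this group.

Ser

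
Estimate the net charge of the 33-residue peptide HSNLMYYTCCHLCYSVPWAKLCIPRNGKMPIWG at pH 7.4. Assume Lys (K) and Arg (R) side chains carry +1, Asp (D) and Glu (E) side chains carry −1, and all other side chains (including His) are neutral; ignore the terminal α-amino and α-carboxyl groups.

+3

Positive (K, R): K20, R25, K28 → +3.
Negative (D, E): none → −0.
Net charge = (+3) + (−0) = +3.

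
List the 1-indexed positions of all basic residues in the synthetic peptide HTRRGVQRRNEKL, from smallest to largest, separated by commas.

Lysine (K), arginine (R), and histidine (H) have basic, nitrogen-containing side chains.
Matching residues: H1, R3, R4, R8, R9, K12.

1, 3, 4, 8, 9, 12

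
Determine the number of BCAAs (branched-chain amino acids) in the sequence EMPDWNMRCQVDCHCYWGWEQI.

V, L, and I make up the branched-chain aliphatic group.
Matching residues: V11, I22.

2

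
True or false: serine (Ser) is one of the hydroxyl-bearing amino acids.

The –OH-bearing residues are Ser, Thr (aliphatic alcohols), and Tyr (phenol).
Serine is in this group.

True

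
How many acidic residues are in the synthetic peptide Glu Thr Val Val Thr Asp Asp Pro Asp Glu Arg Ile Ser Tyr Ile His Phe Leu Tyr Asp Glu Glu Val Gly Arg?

8

The acidic residues are Asp (D) and Glu (E), whose side chains end in a carboxylate group.
Matching residues: Glu1, Asp6, Asp7, Asp9, Glu10, Asp20, Glu21, Glu22.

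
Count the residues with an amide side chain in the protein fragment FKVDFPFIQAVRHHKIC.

The amide-side-chain residues are Asn (N) and Gln (Q).
Matching residues: Q9.

1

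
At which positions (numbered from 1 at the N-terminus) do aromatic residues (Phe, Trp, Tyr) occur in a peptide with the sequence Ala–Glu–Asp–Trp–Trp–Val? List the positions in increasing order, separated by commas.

Matching residues: Trp4, Trp5.

4, 5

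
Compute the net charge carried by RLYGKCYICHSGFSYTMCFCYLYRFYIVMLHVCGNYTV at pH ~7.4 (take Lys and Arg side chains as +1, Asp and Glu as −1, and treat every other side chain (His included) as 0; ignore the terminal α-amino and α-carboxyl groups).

Positive (K, R): R1, K5, R24 → +3.
Negative (D, E): none → −0.
Net charge = (+3) + (−0) = +3.

+3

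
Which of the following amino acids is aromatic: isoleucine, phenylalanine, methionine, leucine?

phenylalanine

Phenylalanine (F), tryptophan (W), and tyrosine (Y) have aromatic ring side chains.
Of the listed options, only phenylalanine belongs to this group.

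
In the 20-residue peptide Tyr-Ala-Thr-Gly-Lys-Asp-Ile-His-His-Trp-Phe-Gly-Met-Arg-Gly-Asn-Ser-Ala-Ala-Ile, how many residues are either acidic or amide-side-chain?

2

Acidic: D, E. Amide-side-chain: N, Q.
Acidic residues here: Asp6 (1).
Amide-side-chain residues here: Asn16 (1).
The two groups share no amino acid, so total = 1 + 1 = 2.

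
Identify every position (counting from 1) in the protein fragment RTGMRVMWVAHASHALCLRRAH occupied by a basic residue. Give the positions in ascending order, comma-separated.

1, 5, 11, 14, 19, 20, 22

Lysine (K), arginine (R), and histidine (H) have basic, nitrogen-containing side chains.
Matching residues: R1, R5, H11, H14, R19, R20, H22.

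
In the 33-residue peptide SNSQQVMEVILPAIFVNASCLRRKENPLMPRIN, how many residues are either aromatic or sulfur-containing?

Aromatic: F, W, Y. Sulfur-containing: C, M.
Aromatic residues here: F15 (1).
Sulfur-containing residues here: M7, C20, M29 (3).
The two groups share no amino acid, so total = 1 + 3 = 4.

4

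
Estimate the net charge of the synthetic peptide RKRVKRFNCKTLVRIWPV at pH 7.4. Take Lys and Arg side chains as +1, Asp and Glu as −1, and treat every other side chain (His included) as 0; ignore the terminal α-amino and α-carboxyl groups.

+7

Positive (K, R): R1, K2, R3, K5, R6, K10, R14 → +7.
Negative (D, E): none → −0.
Net charge = (+7) + (−0) = +7.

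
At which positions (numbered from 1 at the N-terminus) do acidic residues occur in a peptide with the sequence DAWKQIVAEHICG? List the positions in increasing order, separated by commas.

1, 9

Only D (aspartate) and E (glutamate) carry a side-chain carboxylic acid.
Matching residues: D1, E9.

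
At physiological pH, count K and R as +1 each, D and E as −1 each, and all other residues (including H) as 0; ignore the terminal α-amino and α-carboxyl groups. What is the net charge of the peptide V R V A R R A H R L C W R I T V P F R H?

+6

Positive (K, R): R2, R5, R6, R9, R13, R19 → +6.
Negative (D, E): none → −0.
Net charge = (+6) + (−0) = +6.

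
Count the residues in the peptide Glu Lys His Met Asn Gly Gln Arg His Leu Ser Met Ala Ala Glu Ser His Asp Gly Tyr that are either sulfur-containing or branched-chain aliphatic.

3

Sulfur-containing: C, M. Branched-chain aliphatic: I, L, V.
Sulfur-containing residues here: Met4, Met12 (2).
Branched-chain aliphatic residues here: Leu10 (1).
The two groups share no amino acid, so total = 2 + 1 = 3.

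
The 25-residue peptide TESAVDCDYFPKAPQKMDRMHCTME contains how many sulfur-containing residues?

Only Cys (C) and Met (M) have a sulfur atom in the side chain.
Matching residues: C7, M17, M20, C22, M24.

5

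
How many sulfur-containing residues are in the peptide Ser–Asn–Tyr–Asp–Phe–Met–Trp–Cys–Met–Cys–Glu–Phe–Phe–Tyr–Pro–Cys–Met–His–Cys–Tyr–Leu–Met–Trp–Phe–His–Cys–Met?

10

Only Cys (C) and Met (M) have a sulfur atom in the side chain.
Matching residues: Met6, Cys8, Met9, Cys10, Cys16, Met17, Cys19, Met22, Cys26, Met27.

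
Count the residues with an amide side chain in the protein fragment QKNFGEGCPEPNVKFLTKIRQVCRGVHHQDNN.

7

Asparagine (N) and glutamine (Q) have uncharged amide side chains.
Matching residues: Q1, N3, N12, Q21, Q29, N31, N32.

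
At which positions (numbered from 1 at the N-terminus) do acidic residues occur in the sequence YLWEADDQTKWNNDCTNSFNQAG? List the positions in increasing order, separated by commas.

4, 6, 7, 14

Only D (aspartate) and E (glutamate) carry a side-chain carboxylic acid.
Matching residues: E4, D6, D7, D14.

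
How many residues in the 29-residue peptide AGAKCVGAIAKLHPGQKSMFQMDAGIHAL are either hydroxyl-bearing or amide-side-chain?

Hydroxyl-bearing: S, T, Y. Amide-side-chain: N, Q.
Hydroxyl-bearing residues here: S18 (1).
Amide-side-chain residues here: Q16, Q21 (2).
The two groups share no amino acid, so total = 1 + 2 = 3.

3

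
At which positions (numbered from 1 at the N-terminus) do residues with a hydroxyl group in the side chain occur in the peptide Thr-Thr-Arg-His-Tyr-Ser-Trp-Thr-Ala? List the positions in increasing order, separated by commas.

1, 2, 5, 6, 8

The –OH-bearing residues are Ser, Thr (aliphatic alcohols), and Tyr (phenol).
Matching residues: Thr1, Thr2, Tyr5, Ser6, Thr8.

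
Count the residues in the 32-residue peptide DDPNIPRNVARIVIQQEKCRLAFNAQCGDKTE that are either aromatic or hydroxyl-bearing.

2

Aromatic: F, W, Y. Hydroxyl-bearing: S, T, Y.
Aromatic residues here: F23 (1).
Hydroxyl-bearing residues here: T31 (1).
(Y belongs to both groups, but none appear in this sequence.) Total = 1 + 1 = 2.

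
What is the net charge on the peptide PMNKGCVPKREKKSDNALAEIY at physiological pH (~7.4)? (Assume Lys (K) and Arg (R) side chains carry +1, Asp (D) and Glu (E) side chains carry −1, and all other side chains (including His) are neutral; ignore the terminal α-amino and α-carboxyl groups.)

Positive (K, R): K4, K9, R10, K12, K13 → +5.
Negative (D, E): E11, D15, E20 → −3.
Net charge = (+5) + (−3) = +2.

+2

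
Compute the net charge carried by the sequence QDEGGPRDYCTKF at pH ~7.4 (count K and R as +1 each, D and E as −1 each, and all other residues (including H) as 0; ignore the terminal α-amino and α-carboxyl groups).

Positive (K, R): R7, K12 → +2.
Negative (D, E): D2, E3, D8 → −3.
Net charge = (+2) + (−3) = −1.

-1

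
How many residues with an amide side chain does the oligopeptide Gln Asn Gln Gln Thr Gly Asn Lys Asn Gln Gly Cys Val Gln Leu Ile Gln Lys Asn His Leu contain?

10

Only N (asparagine) and Q (glutamine) carry a side-chain carboxamide.
Matching residues: Gln1, Asn2, Gln3, Gln4, Asn7, Asn9, Gln10, Gln14, Gln17, Asn19.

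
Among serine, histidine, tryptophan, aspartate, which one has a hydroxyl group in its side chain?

The –OH-bearing residues are Ser, Thr (aliphatic alcohols), and Tyr (phenol).
Of the listed options, only serine belongs to this group.

serine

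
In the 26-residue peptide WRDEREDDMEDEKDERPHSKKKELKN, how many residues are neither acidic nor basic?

6

Acidic: D, E. Basic: K, R, H. All other residues are neither.
Matching residues: W1, M9, P17, S19, L24, N26.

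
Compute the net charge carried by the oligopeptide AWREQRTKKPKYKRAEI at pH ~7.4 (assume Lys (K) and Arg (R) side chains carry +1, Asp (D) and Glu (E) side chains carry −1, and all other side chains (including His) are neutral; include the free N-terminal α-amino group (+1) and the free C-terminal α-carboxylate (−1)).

Positive (K, R): R3, R6, K8, K9, K11, K13, R14 → +7.
Negative (D, E): E4, E16 → −2.
The N-terminus (+1) and C-terminus (−1) cancel.
Net charge = (+7) + (−2) = +5.

+5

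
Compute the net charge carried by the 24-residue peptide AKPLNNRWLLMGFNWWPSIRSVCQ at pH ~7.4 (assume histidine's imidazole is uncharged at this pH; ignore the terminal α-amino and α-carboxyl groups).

Near pH 7.4, K and R contribute +1 each, D and E contribute −1 each, and every other side chain (His included, as stated) is uncharged.
Positive (K, R): K2, R7, R20 → +3.
Negative (D, E): none → −0.
Net charge = (+3) + (−0) = +3.

+3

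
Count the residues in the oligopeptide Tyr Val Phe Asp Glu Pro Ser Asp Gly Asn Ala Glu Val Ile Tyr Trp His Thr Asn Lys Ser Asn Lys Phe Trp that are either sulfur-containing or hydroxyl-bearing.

5

Sulfur-containing: C, M. Hydroxyl-bearing: S, T, Y.
Sulfur-containing residues here: none (0).
Hydroxyl-bearing residues here: Tyr1, Ser7, Tyr15, Thr18, Ser21 (5).
The two groups share no amino acid, so total = 0 + 5 = 5.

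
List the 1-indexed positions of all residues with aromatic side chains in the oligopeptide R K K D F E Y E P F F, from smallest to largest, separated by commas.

5, 7, 10, 11

Phenylalanine (F), tryptophan (W), and tyrosine (Y) have aromatic ring side chains.
Matching residues: F5, Y7, F10, F11.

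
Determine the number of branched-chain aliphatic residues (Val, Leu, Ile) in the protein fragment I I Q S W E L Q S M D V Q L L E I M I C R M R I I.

Matching residues: I1, I2, L7, V12, L14, L15, I17, I19, I24, I25.

10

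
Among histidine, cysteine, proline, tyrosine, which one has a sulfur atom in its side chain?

cysteine

Only Cys (C) and Met (M) have a sulfur atom in the side chain.
Of the listed options, only cysteine belongs to this group.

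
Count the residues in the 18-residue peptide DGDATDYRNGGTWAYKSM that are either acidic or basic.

5

Acidic: D, E. Basic: H, K, R.
Acidic residues here: D1, D3, D6 (3).
Basic residues here: R8, K16 (2).
The two groups share no amino acid, so total = 3 + 2 = 5.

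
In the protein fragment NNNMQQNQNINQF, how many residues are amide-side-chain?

10

The amide-side-chain residues are Asn (N) and Gln (Q).
Matching residues: N1, N2, N3, Q5, Q6, N7, Q8, N9, N11, Q12.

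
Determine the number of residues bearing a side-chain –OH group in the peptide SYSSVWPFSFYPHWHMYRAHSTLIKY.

10

S, T, and Y are the three residues with a side-chain hydroxyl.
Matching residues: S1, Y2, S3, S4, S9, Y11, Y17, S21, T22, Y26.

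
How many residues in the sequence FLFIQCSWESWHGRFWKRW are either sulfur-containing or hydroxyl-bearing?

Sulfur-containing: C, M. Hydroxyl-bearing: S, T, Y.
Sulfur-containing residues here: C6 (1).
Hydroxyl-bearing residues here: S7, S10 (2).
The two groups share no amino acid, so total = 1 + 2 = 3.

3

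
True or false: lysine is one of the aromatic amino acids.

False

Phenylalanine (F), tryptophan (W), and tyrosine (Y) have aromatic ring side chains.
Lysine is not in this group.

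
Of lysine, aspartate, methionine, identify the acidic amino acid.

aspartate

The acidic residues are Asp (D) and Glu (E), whose side chains end in a carboxylate group.
Of the listed options, only aspartate belongs to this group.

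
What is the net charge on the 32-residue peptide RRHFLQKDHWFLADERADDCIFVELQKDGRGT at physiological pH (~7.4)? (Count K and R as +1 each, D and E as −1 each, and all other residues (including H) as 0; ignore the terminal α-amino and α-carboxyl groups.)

Positive (K, R): R1, R2, K7, R16, K27, R30 → +6.
Negative (D, E): D8, D14, E15, D18, D19, E24, D28 → −7.
Net charge = (+6) + (−7) = −1.

-1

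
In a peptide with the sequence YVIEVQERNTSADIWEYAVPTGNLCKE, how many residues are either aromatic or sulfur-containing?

Aromatic: F, W, Y. Sulfur-containing: C, M.
Aromatic residues here: Y1, W15, Y17 (3).
Sulfur-containing residues here: C25 (1).
The two groups share no amino acid, so total = 3 + 1 = 4.

4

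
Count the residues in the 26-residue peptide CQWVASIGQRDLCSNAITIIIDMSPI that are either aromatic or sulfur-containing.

4

Aromatic: F, W, Y. Sulfur-containing: C, M.
Aromatic residues here: W3 (1).
Sulfur-containing residues here: C1, C13, M23 (3).
The two groups share no amino acid, so total = 1 + 3 = 4.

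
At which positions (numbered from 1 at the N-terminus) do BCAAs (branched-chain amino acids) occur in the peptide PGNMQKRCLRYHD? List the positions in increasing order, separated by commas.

The BCAAs are Val, Leu, and Ile — aliphatic side chains with a branch point.
Matching residues: L9.

9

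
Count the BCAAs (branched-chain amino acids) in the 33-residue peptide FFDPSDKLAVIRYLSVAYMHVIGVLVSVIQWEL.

V, L, and I make up the branched-chain aliphatic group.
Matching residues: L8, V10, I11, L14, V16, V21, I22, V24, L25, V26, V28, I29, L33.

13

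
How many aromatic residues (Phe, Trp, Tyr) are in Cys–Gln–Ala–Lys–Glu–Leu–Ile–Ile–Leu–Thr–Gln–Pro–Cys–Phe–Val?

Matching residues: Phe14.

1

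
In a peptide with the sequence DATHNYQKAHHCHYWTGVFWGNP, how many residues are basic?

5

K, R, and H are the three residues with basic side chains (ε-amine, guanidinium, and imidazole respectively).
Matching residues: H4, K8, H10, H11, H13.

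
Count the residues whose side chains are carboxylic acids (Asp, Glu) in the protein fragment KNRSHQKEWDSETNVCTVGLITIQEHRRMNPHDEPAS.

Matching residues: E8, D10, E12, E25, D33, E34.

6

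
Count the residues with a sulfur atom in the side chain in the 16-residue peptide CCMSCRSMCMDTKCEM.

9

Only Cys (C) and Met (M) have a sulfur atom in the side chain.
Matching residues: C1, C2, M3, C5, M8, C9, M10, C14, M16.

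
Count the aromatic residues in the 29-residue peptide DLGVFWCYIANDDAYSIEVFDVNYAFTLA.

Phenylalanine (F), tryptophan (W), and tyrosine (Y) have aromatic ring side chains.
Matching residues: F5, W6, Y8, Y15, F20, Y24, F26.

7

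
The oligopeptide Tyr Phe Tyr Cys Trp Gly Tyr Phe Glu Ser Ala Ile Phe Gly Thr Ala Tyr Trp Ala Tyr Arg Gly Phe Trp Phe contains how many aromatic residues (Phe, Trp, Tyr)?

Matching residues: Tyr1, Phe2, Tyr3, Trp5, Tyr7, Phe8, Phe13, Tyr17, Trp18, Tyr20, Phe23, Trp24, Phe25.

13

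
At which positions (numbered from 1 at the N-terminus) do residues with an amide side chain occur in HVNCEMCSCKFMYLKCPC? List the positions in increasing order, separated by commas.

3

Only N (asparagine) and Q (glutamine) carry a side-chain carboxamide.
Matching residues: N3.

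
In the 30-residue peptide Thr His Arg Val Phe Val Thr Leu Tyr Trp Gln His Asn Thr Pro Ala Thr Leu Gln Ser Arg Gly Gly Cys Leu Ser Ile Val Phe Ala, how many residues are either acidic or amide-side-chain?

3

Acidic: D, E. Amide-side-chain: N, Q.
Acidic residues here: none (0).
Amide-side-chain residues here: Gln11, Asn13, Gln19 (3).
The two groups share no amino acid, so total = 0 + 3 = 3.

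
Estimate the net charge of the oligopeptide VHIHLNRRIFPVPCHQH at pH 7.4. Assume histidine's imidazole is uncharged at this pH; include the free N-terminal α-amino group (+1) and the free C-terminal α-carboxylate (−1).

+2

The side chains ionized at physiological pH are Lys/Arg (+1) and Asp/Glu (−1); with His treated as neutral, nothing else contributes.
Positive (K, R): R7, R8 → +2.
Negative (D, E): none → −0.
The N-terminus (+1) and C-terminus (−1) cancel.
Net charge = (+2) + (−0) = +2.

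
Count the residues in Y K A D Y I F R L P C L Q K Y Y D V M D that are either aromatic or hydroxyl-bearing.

Aromatic: F, W, Y. Hydroxyl-bearing: S, T, Y.
Aromatic residues here: Y1, Y5, F7, Y15, Y16 (5).
Hydroxyl-bearing residues here: Y1, Y5, Y15, Y16 (4).
Y is in both groups, so the 4 Y residues must not be double-counted.
Total = 5 + 4 − 4 = 5.

5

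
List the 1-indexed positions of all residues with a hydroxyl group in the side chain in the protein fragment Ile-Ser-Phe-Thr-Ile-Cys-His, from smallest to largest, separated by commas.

Serine (S), threonine (T), and tyrosine (Y) each carry a hydroxyl group on the side chain.
Matching residues: Ser2, Thr4.

2, 4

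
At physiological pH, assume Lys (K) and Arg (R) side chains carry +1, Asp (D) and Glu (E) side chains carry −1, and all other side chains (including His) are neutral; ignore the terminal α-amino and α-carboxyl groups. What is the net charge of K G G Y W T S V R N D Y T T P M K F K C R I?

+4

Positive (K, R): K1, R9, K17, K19, R21 → +5.
Negative (D, E): D11 → −1.
Net charge = (+5) + (−1) = +4.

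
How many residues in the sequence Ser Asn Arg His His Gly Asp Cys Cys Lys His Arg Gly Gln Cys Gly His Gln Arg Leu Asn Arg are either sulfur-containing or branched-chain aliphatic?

Sulfur-containing: C, M. Branched-chain aliphatic: I, L, V.
Sulfur-containing residues here: Cys8, Cys9, Cys15 (3).
Branched-chain aliphatic residues here: Leu20 (1).
The two groups share no amino acid, so total = 3 + 1 = 4.

4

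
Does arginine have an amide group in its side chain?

Only N (asparagine) and Q (glutamine) carry a side-chain carboxamide.
Arginine is not in this group.

No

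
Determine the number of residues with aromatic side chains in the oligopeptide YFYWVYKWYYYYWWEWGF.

The aromatic amino acids are Phe (F, benzyl), Trp (W, indole), and Tyr (Y, phenol).
Matching residues: Y1, F2, Y3, W4, Y6, W8, Y9, Y10, Y11, Y12, W13, W14, W16, F18.

14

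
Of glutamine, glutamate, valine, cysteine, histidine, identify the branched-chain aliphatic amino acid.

valine

The BCAAs are Val, Leu, and Ile — aliphatic side chains with a branch point.
Of the listed options, only valine belongs to this group.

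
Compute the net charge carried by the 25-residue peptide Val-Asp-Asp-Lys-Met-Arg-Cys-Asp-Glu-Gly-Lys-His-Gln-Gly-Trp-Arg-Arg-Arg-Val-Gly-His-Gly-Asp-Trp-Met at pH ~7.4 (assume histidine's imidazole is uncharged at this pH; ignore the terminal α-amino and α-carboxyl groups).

The side chains ionized at physiological pH are Lys/Arg (+1) and Asp/Glu (−1); with His treated as neutral, nothing else contributes.
Positive (K, R): Lys4, Arg6, Lys11, Arg16, Arg17, Arg18 → +6.
Negative (D, E): Asp2, Asp3, Asp8, Glu9, Asp23 → −5.
Net charge = (+6) + (−5) = +1.

+1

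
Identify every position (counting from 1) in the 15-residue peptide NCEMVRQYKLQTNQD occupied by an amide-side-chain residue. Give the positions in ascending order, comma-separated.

1, 7, 11, 13, 14

The amide-side-chain residues are Asn (N) and Gln (Q).
Matching residues: N1, Q7, Q11, N13, Q14.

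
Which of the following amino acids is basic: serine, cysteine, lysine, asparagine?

lysine

The basic amino acids are Lys (K), Arg (R), and His (H).
Of the listed options, only lysine belongs to this group.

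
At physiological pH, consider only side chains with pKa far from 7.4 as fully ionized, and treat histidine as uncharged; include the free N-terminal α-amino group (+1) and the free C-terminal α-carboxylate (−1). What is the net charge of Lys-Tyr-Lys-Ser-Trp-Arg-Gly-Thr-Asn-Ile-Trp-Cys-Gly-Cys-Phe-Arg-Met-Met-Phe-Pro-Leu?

+4

Near pH 7.4, K and R contribute +1 each, D and E contribute −1 each, and every other side chain (His included, as stated) is uncharged.
Positive (K, R): Lys1, Lys3, Arg6, Arg16 → +4.
Negative (D, E): none → −0.
The N-terminus (+1) and C-terminus (−1) cancel.
Net charge = (+4) + (−0) = +4.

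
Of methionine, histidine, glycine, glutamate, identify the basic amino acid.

The basic amino acids are Lys (K), Arg (R), and His (H).
Of the listed options, only histidine belongs to this group.

histidine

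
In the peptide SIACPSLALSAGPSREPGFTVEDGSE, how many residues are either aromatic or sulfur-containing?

2

Aromatic: F, W, Y. Sulfur-containing: C, M.
Aromatic residues here: F19 (1).
Sulfur-containing residues here: C4 (1).
The two groups share no amino acid, so total = 1 + 1 = 2.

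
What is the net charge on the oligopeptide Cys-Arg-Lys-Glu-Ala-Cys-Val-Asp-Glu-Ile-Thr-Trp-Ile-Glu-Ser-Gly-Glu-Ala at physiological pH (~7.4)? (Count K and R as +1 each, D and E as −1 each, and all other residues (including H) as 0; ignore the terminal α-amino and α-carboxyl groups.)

Positive (K, R): Arg2, Lys3 → +2.
Negative (D, E): Glu4, Asp8, Glu9, Glu14, Glu17 → −5.
Net charge = (+2) + (−5) = −3.

-3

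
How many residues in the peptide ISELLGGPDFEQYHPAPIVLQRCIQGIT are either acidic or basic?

Acidic: D, E. Basic: H, K, R.
Acidic residues here: E3, D9, E11 (3).
Basic residues here: H14, R22 (2).
The two groups share no amino acid, so total = 3 + 2 = 5.

5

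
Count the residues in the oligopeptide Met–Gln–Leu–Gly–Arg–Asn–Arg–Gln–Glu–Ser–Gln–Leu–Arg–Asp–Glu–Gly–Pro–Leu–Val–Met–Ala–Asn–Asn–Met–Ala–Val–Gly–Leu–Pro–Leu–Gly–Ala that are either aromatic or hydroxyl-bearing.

1

Aromatic: F, W, Y. Hydroxyl-bearing: S, T, Y.
Aromatic residues here: none (0).
Hydroxyl-bearing residues here: Ser10 (1).
(Y belongs to both groups, but none appear in this sequence.) Total = 0 + 1 = 1.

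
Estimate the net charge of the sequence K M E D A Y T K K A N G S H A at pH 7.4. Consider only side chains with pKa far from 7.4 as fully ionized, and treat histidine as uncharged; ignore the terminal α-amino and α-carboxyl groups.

+1

The side chains ionized at physiological pH are Lys/Arg (+1) and Asp/Glu (−1); with His treated as neutral, nothing else contributes.
Positive (K, R): K1, K8, K9 → +3.
Negative (D, E): E3, D4 → −2.
Net charge = (+3) + (−2) = +1.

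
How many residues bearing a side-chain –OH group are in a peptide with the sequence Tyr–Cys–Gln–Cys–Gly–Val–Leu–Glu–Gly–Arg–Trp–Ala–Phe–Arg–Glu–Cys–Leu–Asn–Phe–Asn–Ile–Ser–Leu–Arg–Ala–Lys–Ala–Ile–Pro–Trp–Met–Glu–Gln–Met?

2

Serine (S), threonine (T), and tyrosine (Y) each carry a hydroxyl group on the side chain.
Matching residues: Tyr1, Ser22.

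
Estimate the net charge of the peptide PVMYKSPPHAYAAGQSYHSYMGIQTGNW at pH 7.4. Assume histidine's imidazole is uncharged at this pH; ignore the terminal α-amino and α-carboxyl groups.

Near pH 7.4, K and R contribute +1 each, D and E contribute −1 each, and every other side chain (His included, as stated) is uncharged.
Positive (K, R): K5 → +1.
Negative (D, E): none → −0.
Net charge = (+1) + (−0) = +1.

+1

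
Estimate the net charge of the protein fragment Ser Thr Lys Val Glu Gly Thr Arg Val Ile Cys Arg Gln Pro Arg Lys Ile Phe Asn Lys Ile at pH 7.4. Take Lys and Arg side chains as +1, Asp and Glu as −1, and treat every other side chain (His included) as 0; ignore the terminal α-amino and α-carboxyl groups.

+5

Positive (K, R): Lys3, Arg8, Arg12, Arg15, Lys16, Lys20 → +6.
Negative (D, E): Glu5 → −1.
Net charge = (+6) + (−1) = +5.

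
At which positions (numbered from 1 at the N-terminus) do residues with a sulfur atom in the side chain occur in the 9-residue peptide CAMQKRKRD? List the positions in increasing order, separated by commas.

The sulfur-bearing residues are cysteine (–SH) and methionine (–S–CH₃).
Matching residues: C1, M3.

1, 3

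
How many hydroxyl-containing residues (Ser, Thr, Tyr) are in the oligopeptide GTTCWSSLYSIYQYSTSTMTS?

Matching residues: T2, T3, S6, S7, Y9, S10, Y12, Y14, S15, T16, S17, T18, T20, S21.

14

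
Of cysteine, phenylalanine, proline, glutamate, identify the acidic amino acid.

glutamate

The acidic residues are Asp (D) and Glu (E), whose side chains end in a carboxylate group.
Of the listed options, only glutamate belongs to this group.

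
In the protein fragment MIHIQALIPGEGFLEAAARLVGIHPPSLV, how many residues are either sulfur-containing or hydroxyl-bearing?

Sulfur-containing: C, M. Hydroxyl-bearing: S, T, Y.
Sulfur-containing residues here: M1 (1).
Hydroxyl-bearing residues here: S27 (1).
The two groups share no amino acid, so total = 1 + 1 = 2.

2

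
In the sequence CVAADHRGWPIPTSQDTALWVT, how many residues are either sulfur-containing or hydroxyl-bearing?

Sulfur-containing: C, M. Hydroxyl-bearing: S, T, Y.
Sulfur-containing residues here: C1 (1).
Hydroxyl-bearing residues here: T13, S14, T17, T22 (4).
The two groups share no amino acid, so total = 1 + 4 = 5.

5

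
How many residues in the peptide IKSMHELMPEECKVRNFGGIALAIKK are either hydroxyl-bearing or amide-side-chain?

2

Hydroxyl-bearing: S, T, Y. Amide-side-chain: N, Q.
Hydroxyl-bearing residues here: S3 (1).
Amide-side-chain residues here: N16 (1).
The two groups share no amino acid, so total = 1 + 1 = 2.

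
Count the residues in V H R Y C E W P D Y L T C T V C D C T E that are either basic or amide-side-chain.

Basic: H, K, R. Amide-side-chain: N, Q.
Basic residues here: H2, R3 (2).
Amide-side-chain residues here: none (0).
The two groups share no amino acid, so total = 2 + 0 = 2.

2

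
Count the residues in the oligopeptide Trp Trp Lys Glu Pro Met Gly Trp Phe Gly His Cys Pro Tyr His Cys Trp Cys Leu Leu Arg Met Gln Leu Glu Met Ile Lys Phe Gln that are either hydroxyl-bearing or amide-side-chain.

Hydroxyl-bearing: S, T, Y. Amide-side-chain: N, Q.
Hydroxyl-bearing residues here: Tyr14 (1).
Amide-side-chain residues here: Gln23, Gln30 (2).
The two groups share no amino acid, so total = 1 + 2 = 3.

3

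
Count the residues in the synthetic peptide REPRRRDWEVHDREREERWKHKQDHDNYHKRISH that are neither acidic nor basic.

9

Acidic: D, E. Basic: K, R, H. All other residues are neither.
Matching residues: P3, W8, V10, W19, Q23, N27, Y28, I32, S33.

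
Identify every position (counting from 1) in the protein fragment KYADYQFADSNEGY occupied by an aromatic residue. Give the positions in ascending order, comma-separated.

F, W, and Y each carry an aromatic ring on the side chain.
Matching residues: Y2, Y5, F7, Y14.

2, 5, 7, 14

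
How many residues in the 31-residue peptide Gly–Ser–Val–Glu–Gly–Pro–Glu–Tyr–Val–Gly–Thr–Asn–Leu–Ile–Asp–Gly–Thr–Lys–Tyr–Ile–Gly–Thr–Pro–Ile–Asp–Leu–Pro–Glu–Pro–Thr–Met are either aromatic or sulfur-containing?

Aromatic: F, W, Y. Sulfur-containing: C, M.
Aromatic residues here: Tyr8, Tyr19 (2).
Sulfur-containing residues here: Met31 (1).
The two groups share no amino acid, so total = 2 + 1 = 3.

3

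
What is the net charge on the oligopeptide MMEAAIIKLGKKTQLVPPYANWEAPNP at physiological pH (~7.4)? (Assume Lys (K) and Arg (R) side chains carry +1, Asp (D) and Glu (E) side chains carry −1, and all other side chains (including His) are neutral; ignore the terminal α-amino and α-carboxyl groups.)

Positive (K, R): K8, K11, K12 → +3.
Negative (D, E): E3, E23 → −2.
Net charge = (+3) + (−2) = +1.

+1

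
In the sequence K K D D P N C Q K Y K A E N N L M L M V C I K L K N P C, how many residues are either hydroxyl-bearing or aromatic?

1

Hydroxyl-bearing: S, T, Y. Aromatic: F, W, Y.
Hydroxyl-bearing residues here: Y10 (1).
Aromatic residues here: Y10 (1).
Y is in both groups, so the 1 Y residue must not be double-counted.
Total = 1 + 1 − 1 = 1.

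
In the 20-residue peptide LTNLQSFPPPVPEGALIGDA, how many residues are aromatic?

The aromatic amino acids are Phe (F, benzyl), Trp (W, indole), and Tyr (Y, phenol).
Matching residues: F7.

1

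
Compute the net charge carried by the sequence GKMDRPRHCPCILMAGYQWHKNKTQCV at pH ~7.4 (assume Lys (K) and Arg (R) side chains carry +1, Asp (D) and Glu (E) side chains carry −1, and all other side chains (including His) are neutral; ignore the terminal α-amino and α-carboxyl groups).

+4

Positive (K, R): K2, R5, R7, K21, K23 → +5.
Negative (D, E): D4 → −1.
Net charge = (+5) + (−1) = +4.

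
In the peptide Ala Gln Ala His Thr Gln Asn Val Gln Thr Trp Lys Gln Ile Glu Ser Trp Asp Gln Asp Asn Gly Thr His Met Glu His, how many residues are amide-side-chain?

Asparagine (N) and glutamine (Q) have uncharged amide side chains.
Matching residues: Gln2, Gln6, Asn7, Gln9, Gln13, Gln19, Asn21.

7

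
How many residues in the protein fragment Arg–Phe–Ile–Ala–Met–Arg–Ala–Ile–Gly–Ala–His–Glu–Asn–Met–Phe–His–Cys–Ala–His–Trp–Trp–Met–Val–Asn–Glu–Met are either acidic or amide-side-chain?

4

Acidic: D, E. Amide-side-chain: N, Q.
Acidic residues here: Glu12, Glu25 (2).
Amide-side-chain residues here: Asn13, Asn24 (2).
The two groups share no amino acid, so total = 2 + 2 = 4.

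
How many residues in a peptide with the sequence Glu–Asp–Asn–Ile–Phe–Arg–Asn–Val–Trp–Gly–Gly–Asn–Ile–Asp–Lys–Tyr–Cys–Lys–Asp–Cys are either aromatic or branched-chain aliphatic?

Aromatic: F, W, Y. Branched-chain aliphatic: I, L, V.
Aromatic residues here: Phe5, Trp9, Tyr16 (3).
Branched-chain aliphatic residues here: Ile4, Val8, Ile13 (3).
The two groups share no amino acid, so total = 3 + 3 = 6.

6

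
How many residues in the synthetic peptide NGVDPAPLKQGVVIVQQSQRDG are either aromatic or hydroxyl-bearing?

Aromatic: F, W, Y. Hydroxyl-bearing: S, T, Y.
Aromatic residues here: none (0).
Hydroxyl-bearing residues here: S18 (1).
(Y belongs to both groups, but none appear in this sequence.) Total = 0 + 1 = 1.

1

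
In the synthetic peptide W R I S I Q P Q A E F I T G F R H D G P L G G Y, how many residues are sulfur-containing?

0

The sulfur-bearing residues are cysteine (–SH) and methionine (–S–CH₃).
None of the 24 residues belong to this group.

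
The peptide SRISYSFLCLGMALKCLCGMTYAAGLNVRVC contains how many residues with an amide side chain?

1

Only N (asparagine) and Q (glutamine) carry a side-chain carboxamide.
Matching residues: N27.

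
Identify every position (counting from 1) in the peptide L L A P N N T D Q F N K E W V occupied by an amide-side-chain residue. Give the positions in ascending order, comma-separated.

5, 6, 9, 11

Only N (asparagine) and Q (glutamine) carry a side-chain carboxamide.
Matching residues: N5, N6, Q9, N11.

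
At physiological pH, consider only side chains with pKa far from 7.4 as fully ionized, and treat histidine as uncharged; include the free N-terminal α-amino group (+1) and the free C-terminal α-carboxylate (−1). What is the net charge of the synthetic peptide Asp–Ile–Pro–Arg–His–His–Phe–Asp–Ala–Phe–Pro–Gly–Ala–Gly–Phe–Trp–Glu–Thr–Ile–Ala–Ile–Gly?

At pH ~7.4 the Lys and Arg side chains are protonated (+1), the Asp and Glu side chains are deprotonated (−1), and with His taken as neutral all other side chains carry no charge.
Positive (K, R): Arg4 → +1.
Negative (D, E): Asp1, Asp8, Glu17 → −3.
The N-terminus (+1) and C-terminus (−1) cancel.
Net charge = (+1) + (−3) = −2.

-2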